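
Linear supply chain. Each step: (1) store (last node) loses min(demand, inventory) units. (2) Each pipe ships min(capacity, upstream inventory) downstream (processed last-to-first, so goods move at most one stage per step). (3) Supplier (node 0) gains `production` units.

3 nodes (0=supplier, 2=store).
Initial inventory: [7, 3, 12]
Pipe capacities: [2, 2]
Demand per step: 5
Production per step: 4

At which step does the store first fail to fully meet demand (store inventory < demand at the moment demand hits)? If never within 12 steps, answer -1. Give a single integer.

Step 1: demand=5,sold=5 ship[1->2]=2 ship[0->1]=2 prod=4 -> [9 3 9]
Step 2: demand=5,sold=5 ship[1->2]=2 ship[0->1]=2 prod=4 -> [11 3 6]
Step 3: demand=5,sold=5 ship[1->2]=2 ship[0->1]=2 prod=4 -> [13 3 3]
Step 4: demand=5,sold=3 ship[1->2]=2 ship[0->1]=2 prod=4 -> [15 3 2]
Step 5: demand=5,sold=2 ship[1->2]=2 ship[0->1]=2 prod=4 -> [17 3 2]
Step 6: demand=5,sold=2 ship[1->2]=2 ship[0->1]=2 prod=4 -> [19 3 2]
Step 7: demand=5,sold=2 ship[1->2]=2 ship[0->1]=2 prod=4 -> [21 3 2]
Step 8: demand=5,sold=2 ship[1->2]=2 ship[0->1]=2 prod=4 -> [23 3 2]
Step 9: demand=5,sold=2 ship[1->2]=2 ship[0->1]=2 prod=4 -> [25 3 2]
Step 10: demand=5,sold=2 ship[1->2]=2 ship[0->1]=2 prod=4 -> [27 3 2]
Step 11: demand=5,sold=2 ship[1->2]=2 ship[0->1]=2 prod=4 -> [29 3 2]
Step 12: demand=5,sold=2 ship[1->2]=2 ship[0->1]=2 prod=4 -> [31 3 2]
First stockout at step 4

4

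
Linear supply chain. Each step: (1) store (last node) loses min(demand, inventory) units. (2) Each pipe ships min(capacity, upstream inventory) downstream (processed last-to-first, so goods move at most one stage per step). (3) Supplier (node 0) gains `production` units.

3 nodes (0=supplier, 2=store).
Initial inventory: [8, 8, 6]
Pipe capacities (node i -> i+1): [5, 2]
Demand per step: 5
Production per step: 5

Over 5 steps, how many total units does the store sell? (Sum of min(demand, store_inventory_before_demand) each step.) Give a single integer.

Answer: 14

Derivation:
Step 1: sold=5 (running total=5) -> [8 11 3]
Step 2: sold=3 (running total=8) -> [8 14 2]
Step 3: sold=2 (running total=10) -> [8 17 2]
Step 4: sold=2 (running total=12) -> [8 20 2]
Step 5: sold=2 (running total=14) -> [8 23 2]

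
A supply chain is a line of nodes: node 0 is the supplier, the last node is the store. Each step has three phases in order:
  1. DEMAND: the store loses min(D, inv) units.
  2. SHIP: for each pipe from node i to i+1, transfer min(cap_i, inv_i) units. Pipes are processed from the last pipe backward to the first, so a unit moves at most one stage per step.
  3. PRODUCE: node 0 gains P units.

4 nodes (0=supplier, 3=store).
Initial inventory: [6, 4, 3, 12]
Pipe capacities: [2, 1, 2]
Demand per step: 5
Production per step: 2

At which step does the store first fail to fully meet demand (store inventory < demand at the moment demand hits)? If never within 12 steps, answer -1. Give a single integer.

Step 1: demand=5,sold=5 ship[2->3]=2 ship[1->2]=1 ship[0->1]=2 prod=2 -> [6 5 2 9]
Step 2: demand=5,sold=5 ship[2->3]=2 ship[1->2]=1 ship[0->1]=2 prod=2 -> [6 6 1 6]
Step 3: demand=5,sold=5 ship[2->3]=1 ship[1->2]=1 ship[0->1]=2 prod=2 -> [6 7 1 2]
Step 4: demand=5,sold=2 ship[2->3]=1 ship[1->2]=1 ship[0->1]=2 prod=2 -> [6 8 1 1]
Step 5: demand=5,sold=1 ship[2->3]=1 ship[1->2]=1 ship[0->1]=2 prod=2 -> [6 9 1 1]
Step 6: demand=5,sold=1 ship[2->3]=1 ship[1->2]=1 ship[0->1]=2 prod=2 -> [6 10 1 1]
Step 7: demand=5,sold=1 ship[2->3]=1 ship[1->2]=1 ship[0->1]=2 prod=2 -> [6 11 1 1]
Step 8: demand=5,sold=1 ship[2->3]=1 ship[1->2]=1 ship[0->1]=2 prod=2 -> [6 12 1 1]
Step 9: demand=5,sold=1 ship[2->3]=1 ship[1->2]=1 ship[0->1]=2 prod=2 -> [6 13 1 1]
Step 10: demand=5,sold=1 ship[2->3]=1 ship[1->2]=1 ship[0->1]=2 prod=2 -> [6 14 1 1]
Step 11: demand=5,sold=1 ship[2->3]=1 ship[1->2]=1 ship[0->1]=2 prod=2 -> [6 15 1 1]
Step 12: demand=5,sold=1 ship[2->3]=1 ship[1->2]=1 ship[0->1]=2 prod=2 -> [6 16 1 1]
First stockout at step 4

4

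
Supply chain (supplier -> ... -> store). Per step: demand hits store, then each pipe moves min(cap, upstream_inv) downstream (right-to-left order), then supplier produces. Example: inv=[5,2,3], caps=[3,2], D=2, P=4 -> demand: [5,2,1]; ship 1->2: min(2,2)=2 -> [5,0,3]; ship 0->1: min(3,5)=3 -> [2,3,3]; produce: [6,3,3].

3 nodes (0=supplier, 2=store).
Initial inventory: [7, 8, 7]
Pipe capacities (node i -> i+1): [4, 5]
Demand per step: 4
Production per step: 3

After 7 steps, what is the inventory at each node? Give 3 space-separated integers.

Step 1: demand=4,sold=4 ship[1->2]=5 ship[0->1]=4 prod=3 -> inv=[6 7 8]
Step 2: demand=4,sold=4 ship[1->2]=5 ship[0->1]=4 prod=3 -> inv=[5 6 9]
Step 3: demand=4,sold=4 ship[1->2]=5 ship[0->1]=4 prod=3 -> inv=[4 5 10]
Step 4: demand=4,sold=4 ship[1->2]=5 ship[0->1]=4 prod=3 -> inv=[3 4 11]
Step 5: demand=4,sold=4 ship[1->2]=4 ship[0->1]=3 prod=3 -> inv=[3 3 11]
Step 6: demand=4,sold=4 ship[1->2]=3 ship[0->1]=3 prod=3 -> inv=[3 3 10]
Step 7: demand=4,sold=4 ship[1->2]=3 ship[0->1]=3 prod=3 -> inv=[3 3 9]

3 3 9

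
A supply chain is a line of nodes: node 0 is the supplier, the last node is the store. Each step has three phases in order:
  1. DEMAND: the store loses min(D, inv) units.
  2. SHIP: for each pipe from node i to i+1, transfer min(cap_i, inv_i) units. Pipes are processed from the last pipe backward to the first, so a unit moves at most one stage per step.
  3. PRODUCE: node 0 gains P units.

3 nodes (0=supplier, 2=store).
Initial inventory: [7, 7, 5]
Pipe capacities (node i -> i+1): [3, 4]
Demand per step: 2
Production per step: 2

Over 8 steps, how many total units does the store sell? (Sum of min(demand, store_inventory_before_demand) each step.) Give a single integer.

Step 1: sold=2 (running total=2) -> [6 6 7]
Step 2: sold=2 (running total=4) -> [5 5 9]
Step 3: sold=2 (running total=6) -> [4 4 11]
Step 4: sold=2 (running total=8) -> [3 3 13]
Step 5: sold=2 (running total=10) -> [2 3 14]
Step 6: sold=2 (running total=12) -> [2 2 15]
Step 7: sold=2 (running total=14) -> [2 2 15]
Step 8: sold=2 (running total=16) -> [2 2 15]

Answer: 16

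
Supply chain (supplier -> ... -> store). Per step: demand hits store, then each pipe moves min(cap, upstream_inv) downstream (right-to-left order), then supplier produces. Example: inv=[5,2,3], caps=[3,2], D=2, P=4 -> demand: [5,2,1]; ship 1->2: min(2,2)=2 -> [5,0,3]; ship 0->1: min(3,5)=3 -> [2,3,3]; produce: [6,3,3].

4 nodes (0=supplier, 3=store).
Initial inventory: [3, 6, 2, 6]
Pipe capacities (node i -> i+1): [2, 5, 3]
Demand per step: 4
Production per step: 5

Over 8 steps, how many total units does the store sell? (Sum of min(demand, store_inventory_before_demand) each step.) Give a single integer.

Step 1: sold=4 (running total=4) -> [6 3 5 4]
Step 2: sold=4 (running total=8) -> [9 2 5 3]
Step 3: sold=3 (running total=11) -> [12 2 4 3]
Step 4: sold=3 (running total=14) -> [15 2 3 3]
Step 5: sold=3 (running total=17) -> [18 2 2 3]
Step 6: sold=3 (running total=20) -> [21 2 2 2]
Step 7: sold=2 (running total=22) -> [24 2 2 2]
Step 8: sold=2 (running total=24) -> [27 2 2 2]

Answer: 24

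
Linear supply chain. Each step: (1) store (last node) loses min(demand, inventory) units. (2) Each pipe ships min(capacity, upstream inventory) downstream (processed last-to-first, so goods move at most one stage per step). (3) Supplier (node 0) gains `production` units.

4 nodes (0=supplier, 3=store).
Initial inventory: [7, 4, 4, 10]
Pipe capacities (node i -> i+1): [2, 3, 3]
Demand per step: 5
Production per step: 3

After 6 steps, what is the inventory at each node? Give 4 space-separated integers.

Step 1: demand=5,sold=5 ship[2->3]=3 ship[1->2]=3 ship[0->1]=2 prod=3 -> inv=[8 3 4 8]
Step 2: demand=5,sold=5 ship[2->3]=3 ship[1->2]=3 ship[0->1]=2 prod=3 -> inv=[9 2 4 6]
Step 3: demand=5,sold=5 ship[2->3]=3 ship[1->2]=2 ship[0->1]=2 prod=3 -> inv=[10 2 3 4]
Step 4: demand=5,sold=4 ship[2->3]=3 ship[1->2]=2 ship[0->1]=2 prod=3 -> inv=[11 2 2 3]
Step 5: demand=5,sold=3 ship[2->3]=2 ship[1->2]=2 ship[0->1]=2 prod=3 -> inv=[12 2 2 2]
Step 6: demand=5,sold=2 ship[2->3]=2 ship[1->2]=2 ship[0->1]=2 prod=3 -> inv=[13 2 2 2]

13 2 2 2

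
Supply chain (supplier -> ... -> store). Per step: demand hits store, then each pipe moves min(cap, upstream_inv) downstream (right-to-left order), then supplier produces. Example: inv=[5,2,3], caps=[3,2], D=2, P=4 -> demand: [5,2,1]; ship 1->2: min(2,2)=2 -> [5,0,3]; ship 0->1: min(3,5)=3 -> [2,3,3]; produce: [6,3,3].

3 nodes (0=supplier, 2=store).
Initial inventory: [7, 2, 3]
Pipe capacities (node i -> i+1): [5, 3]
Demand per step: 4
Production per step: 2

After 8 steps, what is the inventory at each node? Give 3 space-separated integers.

Step 1: demand=4,sold=3 ship[1->2]=2 ship[0->1]=5 prod=2 -> inv=[4 5 2]
Step 2: demand=4,sold=2 ship[1->2]=3 ship[0->1]=4 prod=2 -> inv=[2 6 3]
Step 3: demand=4,sold=3 ship[1->2]=3 ship[0->1]=2 prod=2 -> inv=[2 5 3]
Step 4: demand=4,sold=3 ship[1->2]=3 ship[0->1]=2 prod=2 -> inv=[2 4 3]
Step 5: demand=4,sold=3 ship[1->2]=3 ship[0->1]=2 prod=2 -> inv=[2 3 3]
Step 6: demand=4,sold=3 ship[1->2]=3 ship[0->1]=2 prod=2 -> inv=[2 2 3]
Step 7: demand=4,sold=3 ship[1->2]=2 ship[0->1]=2 prod=2 -> inv=[2 2 2]
Step 8: demand=4,sold=2 ship[1->2]=2 ship[0->1]=2 prod=2 -> inv=[2 2 2]

2 2 2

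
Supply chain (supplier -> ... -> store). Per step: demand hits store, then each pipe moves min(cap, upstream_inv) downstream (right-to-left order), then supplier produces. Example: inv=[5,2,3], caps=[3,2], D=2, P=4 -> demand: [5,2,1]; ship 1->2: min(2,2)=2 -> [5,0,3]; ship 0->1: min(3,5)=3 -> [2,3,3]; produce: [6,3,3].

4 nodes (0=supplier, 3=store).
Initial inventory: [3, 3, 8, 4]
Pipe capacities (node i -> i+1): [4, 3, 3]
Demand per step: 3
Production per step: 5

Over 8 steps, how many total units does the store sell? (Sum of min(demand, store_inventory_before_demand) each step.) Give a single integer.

Step 1: sold=3 (running total=3) -> [5 3 8 4]
Step 2: sold=3 (running total=6) -> [6 4 8 4]
Step 3: sold=3 (running total=9) -> [7 5 8 4]
Step 4: sold=3 (running total=12) -> [8 6 8 4]
Step 5: sold=3 (running total=15) -> [9 7 8 4]
Step 6: sold=3 (running total=18) -> [10 8 8 4]
Step 7: sold=3 (running total=21) -> [11 9 8 4]
Step 8: sold=3 (running total=24) -> [12 10 8 4]

Answer: 24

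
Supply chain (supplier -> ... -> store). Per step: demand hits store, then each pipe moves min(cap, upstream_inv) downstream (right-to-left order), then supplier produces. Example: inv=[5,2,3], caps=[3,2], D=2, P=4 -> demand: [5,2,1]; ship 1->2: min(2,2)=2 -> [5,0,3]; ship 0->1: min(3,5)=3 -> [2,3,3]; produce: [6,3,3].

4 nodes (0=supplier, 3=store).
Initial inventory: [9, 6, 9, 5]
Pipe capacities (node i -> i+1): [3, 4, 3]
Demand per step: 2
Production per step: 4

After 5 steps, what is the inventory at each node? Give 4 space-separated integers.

Step 1: demand=2,sold=2 ship[2->3]=3 ship[1->2]=4 ship[0->1]=3 prod=4 -> inv=[10 5 10 6]
Step 2: demand=2,sold=2 ship[2->3]=3 ship[1->2]=4 ship[0->1]=3 prod=4 -> inv=[11 4 11 7]
Step 3: demand=2,sold=2 ship[2->3]=3 ship[1->2]=4 ship[0->1]=3 prod=4 -> inv=[12 3 12 8]
Step 4: demand=2,sold=2 ship[2->3]=3 ship[1->2]=3 ship[0->1]=3 prod=4 -> inv=[13 3 12 9]
Step 5: demand=2,sold=2 ship[2->3]=3 ship[1->2]=3 ship[0->1]=3 prod=4 -> inv=[14 3 12 10]

14 3 12 10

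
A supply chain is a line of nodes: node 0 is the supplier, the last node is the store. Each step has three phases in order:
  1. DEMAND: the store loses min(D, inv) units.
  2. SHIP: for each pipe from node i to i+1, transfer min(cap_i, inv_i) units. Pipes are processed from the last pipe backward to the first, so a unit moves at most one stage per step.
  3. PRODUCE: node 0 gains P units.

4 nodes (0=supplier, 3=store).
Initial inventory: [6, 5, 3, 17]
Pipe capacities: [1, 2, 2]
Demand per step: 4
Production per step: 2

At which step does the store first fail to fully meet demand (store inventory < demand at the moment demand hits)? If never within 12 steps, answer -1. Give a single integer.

Step 1: demand=4,sold=4 ship[2->3]=2 ship[1->2]=2 ship[0->1]=1 prod=2 -> [7 4 3 15]
Step 2: demand=4,sold=4 ship[2->3]=2 ship[1->2]=2 ship[0->1]=1 prod=2 -> [8 3 3 13]
Step 3: demand=4,sold=4 ship[2->3]=2 ship[1->2]=2 ship[0->1]=1 prod=2 -> [9 2 3 11]
Step 4: demand=4,sold=4 ship[2->3]=2 ship[1->2]=2 ship[0->1]=1 prod=2 -> [10 1 3 9]
Step 5: demand=4,sold=4 ship[2->3]=2 ship[1->2]=1 ship[0->1]=1 prod=2 -> [11 1 2 7]
Step 6: demand=4,sold=4 ship[2->3]=2 ship[1->2]=1 ship[0->1]=1 prod=2 -> [12 1 1 5]
Step 7: demand=4,sold=4 ship[2->3]=1 ship[1->2]=1 ship[0->1]=1 prod=2 -> [13 1 1 2]
Step 8: demand=4,sold=2 ship[2->3]=1 ship[1->2]=1 ship[0->1]=1 prod=2 -> [14 1 1 1]
Step 9: demand=4,sold=1 ship[2->3]=1 ship[1->2]=1 ship[0->1]=1 prod=2 -> [15 1 1 1]
Step 10: demand=4,sold=1 ship[2->3]=1 ship[1->2]=1 ship[0->1]=1 prod=2 -> [16 1 1 1]
Step 11: demand=4,sold=1 ship[2->3]=1 ship[1->2]=1 ship[0->1]=1 prod=2 -> [17 1 1 1]
Step 12: demand=4,sold=1 ship[2->3]=1 ship[1->2]=1 ship[0->1]=1 prod=2 -> [18 1 1 1]
First stockout at step 8

8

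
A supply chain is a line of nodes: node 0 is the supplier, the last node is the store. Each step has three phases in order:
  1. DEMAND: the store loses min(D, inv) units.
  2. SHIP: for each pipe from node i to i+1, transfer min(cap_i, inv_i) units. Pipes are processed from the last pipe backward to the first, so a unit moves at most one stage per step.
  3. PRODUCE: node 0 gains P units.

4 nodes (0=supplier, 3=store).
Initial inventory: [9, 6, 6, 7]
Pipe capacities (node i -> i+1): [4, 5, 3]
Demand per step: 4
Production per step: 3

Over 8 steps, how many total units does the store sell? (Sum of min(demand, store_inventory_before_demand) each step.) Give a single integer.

Step 1: sold=4 (running total=4) -> [8 5 8 6]
Step 2: sold=4 (running total=8) -> [7 4 10 5]
Step 3: sold=4 (running total=12) -> [6 4 11 4]
Step 4: sold=4 (running total=16) -> [5 4 12 3]
Step 5: sold=3 (running total=19) -> [4 4 13 3]
Step 6: sold=3 (running total=22) -> [3 4 14 3]
Step 7: sold=3 (running total=25) -> [3 3 15 3]
Step 8: sold=3 (running total=28) -> [3 3 15 3]

Answer: 28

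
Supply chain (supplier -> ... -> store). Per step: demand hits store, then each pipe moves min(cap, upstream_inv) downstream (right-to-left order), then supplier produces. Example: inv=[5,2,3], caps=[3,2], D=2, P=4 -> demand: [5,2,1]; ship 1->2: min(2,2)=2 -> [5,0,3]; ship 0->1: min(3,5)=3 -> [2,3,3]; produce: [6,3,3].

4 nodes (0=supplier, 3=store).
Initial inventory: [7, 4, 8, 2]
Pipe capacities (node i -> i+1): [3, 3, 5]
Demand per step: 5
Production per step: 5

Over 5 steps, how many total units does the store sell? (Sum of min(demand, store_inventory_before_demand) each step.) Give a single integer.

Step 1: sold=2 (running total=2) -> [9 4 6 5]
Step 2: sold=5 (running total=7) -> [11 4 4 5]
Step 3: sold=5 (running total=12) -> [13 4 3 4]
Step 4: sold=4 (running total=16) -> [15 4 3 3]
Step 5: sold=3 (running total=19) -> [17 4 3 3]

Answer: 19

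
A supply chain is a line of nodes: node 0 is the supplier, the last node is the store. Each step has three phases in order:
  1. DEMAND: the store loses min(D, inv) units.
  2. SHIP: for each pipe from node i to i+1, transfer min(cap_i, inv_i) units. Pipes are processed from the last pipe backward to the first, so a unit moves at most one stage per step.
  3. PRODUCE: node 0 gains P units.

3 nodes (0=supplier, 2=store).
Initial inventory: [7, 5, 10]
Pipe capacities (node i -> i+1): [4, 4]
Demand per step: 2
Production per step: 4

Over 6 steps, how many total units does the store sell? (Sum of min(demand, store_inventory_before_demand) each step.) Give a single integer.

Step 1: sold=2 (running total=2) -> [7 5 12]
Step 2: sold=2 (running total=4) -> [7 5 14]
Step 3: sold=2 (running total=6) -> [7 5 16]
Step 4: sold=2 (running total=8) -> [7 5 18]
Step 5: sold=2 (running total=10) -> [7 5 20]
Step 6: sold=2 (running total=12) -> [7 5 22]

Answer: 12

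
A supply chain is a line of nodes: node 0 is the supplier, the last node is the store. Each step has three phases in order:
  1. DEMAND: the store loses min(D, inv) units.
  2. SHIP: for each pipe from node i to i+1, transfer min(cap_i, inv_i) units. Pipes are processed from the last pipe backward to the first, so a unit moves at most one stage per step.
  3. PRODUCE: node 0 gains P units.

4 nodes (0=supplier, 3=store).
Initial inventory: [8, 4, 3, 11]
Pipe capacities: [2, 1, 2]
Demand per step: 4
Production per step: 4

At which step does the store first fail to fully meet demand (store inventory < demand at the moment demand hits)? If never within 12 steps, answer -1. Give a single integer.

Step 1: demand=4,sold=4 ship[2->3]=2 ship[1->2]=1 ship[0->1]=2 prod=4 -> [10 5 2 9]
Step 2: demand=4,sold=4 ship[2->3]=2 ship[1->2]=1 ship[0->1]=2 prod=4 -> [12 6 1 7]
Step 3: demand=4,sold=4 ship[2->3]=1 ship[1->2]=1 ship[0->1]=2 prod=4 -> [14 7 1 4]
Step 4: demand=4,sold=4 ship[2->3]=1 ship[1->2]=1 ship[0->1]=2 prod=4 -> [16 8 1 1]
Step 5: demand=4,sold=1 ship[2->3]=1 ship[1->2]=1 ship[0->1]=2 prod=4 -> [18 9 1 1]
Step 6: demand=4,sold=1 ship[2->3]=1 ship[1->2]=1 ship[0->1]=2 prod=4 -> [20 10 1 1]
Step 7: demand=4,sold=1 ship[2->3]=1 ship[1->2]=1 ship[0->1]=2 prod=4 -> [22 11 1 1]
Step 8: demand=4,sold=1 ship[2->3]=1 ship[1->2]=1 ship[0->1]=2 prod=4 -> [24 12 1 1]
Step 9: demand=4,sold=1 ship[2->3]=1 ship[1->2]=1 ship[0->1]=2 prod=4 -> [26 13 1 1]
Step 10: demand=4,sold=1 ship[2->3]=1 ship[1->2]=1 ship[0->1]=2 prod=4 -> [28 14 1 1]
Step 11: demand=4,sold=1 ship[2->3]=1 ship[1->2]=1 ship[0->1]=2 prod=4 -> [30 15 1 1]
Step 12: demand=4,sold=1 ship[2->3]=1 ship[1->2]=1 ship[0->1]=2 prod=4 -> [32 16 1 1]
First stockout at step 5

5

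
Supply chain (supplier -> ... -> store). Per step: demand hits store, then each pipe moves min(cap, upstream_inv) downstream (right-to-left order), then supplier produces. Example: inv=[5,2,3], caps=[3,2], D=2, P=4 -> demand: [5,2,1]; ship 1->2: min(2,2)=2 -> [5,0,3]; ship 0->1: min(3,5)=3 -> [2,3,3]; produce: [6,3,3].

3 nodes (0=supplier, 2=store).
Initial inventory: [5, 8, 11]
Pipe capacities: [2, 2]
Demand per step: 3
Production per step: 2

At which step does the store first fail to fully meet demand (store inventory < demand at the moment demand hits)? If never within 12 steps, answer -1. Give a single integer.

Step 1: demand=3,sold=3 ship[1->2]=2 ship[0->1]=2 prod=2 -> [5 8 10]
Step 2: demand=3,sold=3 ship[1->2]=2 ship[0->1]=2 prod=2 -> [5 8 9]
Step 3: demand=3,sold=3 ship[1->2]=2 ship[0->1]=2 prod=2 -> [5 8 8]
Step 4: demand=3,sold=3 ship[1->2]=2 ship[0->1]=2 prod=2 -> [5 8 7]
Step 5: demand=3,sold=3 ship[1->2]=2 ship[0->1]=2 prod=2 -> [5 8 6]
Step 6: demand=3,sold=3 ship[1->2]=2 ship[0->1]=2 prod=2 -> [5 8 5]
Step 7: demand=3,sold=3 ship[1->2]=2 ship[0->1]=2 prod=2 -> [5 8 4]
Step 8: demand=3,sold=3 ship[1->2]=2 ship[0->1]=2 prod=2 -> [5 8 3]
Step 9: demand=3,sold=3 ship[1->2]=2 ship[0->1]=2 prod=2 -> [5 8 2]
Step 10: demand=3,sold=2 ship[1->2]=2 ship[0->1]=2 prod=2 -> [5 8 2]
Step 11: demand=3,sold=2 ship[1->2]=2 ship[0->1]=2 prod=2 -> [5 8 2]
Step 12: demand=3,sold=2 ship[1->2]=2 ship[0->1]=2 prod=2 -> [5 8 2]
First stockout at step 10

10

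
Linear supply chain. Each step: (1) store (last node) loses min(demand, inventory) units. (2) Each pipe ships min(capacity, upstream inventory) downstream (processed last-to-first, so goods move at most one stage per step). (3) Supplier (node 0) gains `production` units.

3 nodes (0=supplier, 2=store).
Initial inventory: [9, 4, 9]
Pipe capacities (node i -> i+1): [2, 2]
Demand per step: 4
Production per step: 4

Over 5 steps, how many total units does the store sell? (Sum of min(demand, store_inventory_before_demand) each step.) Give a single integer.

Answer: 17

Derivation:
Step 1: sold=4 (running total=4) -> [11 4 7]
Step 2: sold=4 (running total=8) -> [13 4 5]
Step 3: sold=4 (running total=12) -> [15 4 3]
Step 4: sold=3 (running total=15) -> [17 4 2]
Step 5: sold=2 (running total=17) -> [19 4 2]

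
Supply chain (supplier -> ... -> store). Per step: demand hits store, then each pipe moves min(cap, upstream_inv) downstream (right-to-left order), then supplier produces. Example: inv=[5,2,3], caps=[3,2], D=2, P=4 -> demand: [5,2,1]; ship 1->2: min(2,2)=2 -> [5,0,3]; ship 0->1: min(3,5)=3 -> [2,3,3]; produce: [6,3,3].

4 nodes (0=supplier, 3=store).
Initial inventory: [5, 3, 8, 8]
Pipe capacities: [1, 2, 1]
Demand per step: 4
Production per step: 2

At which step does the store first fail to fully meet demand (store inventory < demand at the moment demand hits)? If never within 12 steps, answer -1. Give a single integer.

Step 1: demand=4,sold=4 ship[2->3]=1 ship[1->2]=2 ship[0->1]=1 prod=2 -> [6 2 9 5]
Step 2: demand=4,sold=4 ship[2->3]=1 ship[1->2]=2 ship[0->1]=1 prod=2 -> [7 1 10 2]
Step 3: demand=4,sold=2 ship[2->3]=1 ship[1->2]=1 ship[0->1]=1 prod=2 -> [8 1 10 1]
Step 4: demand=4,sold=1 ship[2->3]=1 ship[1->2]=1 ship[0->1]=1 prod=2 -> [9 1 10 1]
Step 5: demand=4,sold=1 ship[2->3]=1 ship[1->2]=1 ship[0->1]=1 prod=2 -> [10 1 10 1]
Step 6: demand=4,sold=1 ship[2->3]=1 ship[1->2]=1 ship[0->1]=1 prod=2 -> [11 1 10 1]
Step 7: demand=4,sold=1 ship[2->3]=1 ship[1->2]=1 ship[0->1]=1 prod=2 -> [12 1 10 1]
Step 8: demand=4,sold=1 ship[2->3]=1 ship[1->2]=1 ship[0->1]=1 prod=2 -> [13 1 10 1]
Step 9: demand=4,sold=1 ship[2->3]=1 ship[1->2]=1 ship[0->1]=1 prod=2 -> [14 1 10 1]
Step 10: demand=4,sold=1 ship[2->3]=1 ship[1->2]=1 ship[0->1]=1 prod=2 -> [15 1 10 1]
Step 11: demand=4,sold=1 ship[2->3]=1 ship[1->2]=1 ship[0->1]=1 prod=2 -> [16 1 10 1]
Step 12: demand=4,sold=1 ship[2->3]=1 ship[1->2]=1 ship[0->1]=1 prod=2 -> [17 1 10 1]
First stockout at step 3

3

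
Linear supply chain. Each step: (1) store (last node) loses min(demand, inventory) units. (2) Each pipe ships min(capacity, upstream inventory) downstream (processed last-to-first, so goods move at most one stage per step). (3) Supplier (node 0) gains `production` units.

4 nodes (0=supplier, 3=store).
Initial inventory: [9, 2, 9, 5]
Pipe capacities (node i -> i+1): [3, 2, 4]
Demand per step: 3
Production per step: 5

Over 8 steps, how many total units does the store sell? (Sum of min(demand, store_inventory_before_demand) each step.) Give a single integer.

Step 1: sold=3 (running total=3) -> [11 3 7 6]
Step 2: sold=3 (running total=6) -> [13 4 5 7]
Step 3: sold=3 (running total=9) -> [15 5 3 8]
Step 4: sold=3 (running total=12) -> [17 6 2 8]
Step 5: sold=3 (running total=15) -> [19 7 2 7]
Step 6: sold=3 (running total=18) -> [21 8 2 6]
Step 7: sold=3 (running total=21) -> [23 9 2 5]
Step 8: sold=3 (running total=24) -> [25 10 2 4]

Answer: 24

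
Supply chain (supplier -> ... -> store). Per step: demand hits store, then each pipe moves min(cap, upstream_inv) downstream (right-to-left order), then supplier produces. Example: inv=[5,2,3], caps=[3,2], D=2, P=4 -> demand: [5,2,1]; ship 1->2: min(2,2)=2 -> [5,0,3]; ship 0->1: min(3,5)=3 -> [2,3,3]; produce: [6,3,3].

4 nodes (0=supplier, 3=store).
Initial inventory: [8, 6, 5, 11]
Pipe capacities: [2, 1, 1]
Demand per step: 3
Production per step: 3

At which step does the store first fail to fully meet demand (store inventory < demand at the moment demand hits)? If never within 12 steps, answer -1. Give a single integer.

Step 1: demand=3,sold=3 ship[2->3]=1 ship[1->2]=1 ship[0->1]=2 prod=3 -> [9 7 5 9]
Step 2: demand=3,sold=3 ship[2->3]=1 ship[1->2]=1 ship[0->1]=2 prod=3 -> [10 8 5 7]
Step 3: demand=3,sold=3 ship[2->3]=1 ship[1->2]=1 ship[0->1]=2 prod=3 -> [11 9 5 5]
Step 4: demand=3,sold=3 ship[2->3]=1 ship[1->2]=1 ship[0->1]=2 prod=3 -> [12 10 5 3]
Step 5: demand=3,sold=3 ship[2->3]=1 ship[1->2]=1 ship[0->1]=2 prod=3 -> [13 11 5 1]
Step 6: demand=3,sold=1 ship[2->3]=1 ship[1->2]=1 ship[0->1]=2 prod=3 -> [14 12 5 1]
Step 7: demand=3,sold=1 ship[2->3]=1 ship[1->2]=1 ship[0->1]=2 prod=3 -> [15 13 5 1]
Step 8: demand=3,sold=1 ship[2->3]=1 ship[1->2]=1 ship[0->1]=2 prod=3 -> [16 14 5 1]
Step 9: demand=3,sold=1 ship[2->3]=1 ship[1->2]=1 ship[0->1]=2 prod=3 -> [17 15 5 1]
Step 10: demand=3,sold=1 ship[2->3]=1 ship[1->2]=1 ship[0->1]=2 prod=3 -> [18 16 5 1]
Step 11: demand=3,sold=1 ship[2->3]=1 ship[1->2]=1 ship[0->1]=2 prod=3 -> [19 17 5 1]
Step 12: demand=3,sold=1 ship[2->3]=1 ship[1->2]=1 ship[0->1]=2 prod=3 -> [20 18 5 1]
First stockout at step 6

6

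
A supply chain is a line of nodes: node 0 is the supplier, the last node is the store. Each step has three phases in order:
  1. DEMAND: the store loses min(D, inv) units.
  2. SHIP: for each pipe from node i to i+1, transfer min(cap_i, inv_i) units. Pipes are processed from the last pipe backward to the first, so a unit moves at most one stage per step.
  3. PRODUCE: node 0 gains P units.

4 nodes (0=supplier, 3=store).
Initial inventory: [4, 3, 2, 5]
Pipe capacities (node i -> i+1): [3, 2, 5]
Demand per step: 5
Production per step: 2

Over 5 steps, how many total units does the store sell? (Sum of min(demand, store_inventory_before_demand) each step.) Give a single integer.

Answer: 13

Derivation:
Step 1: sold=5 (running total=5) -> [3 4 2 2]
Step 2: sold=2 (running total=7) -> [2 5 2 2]
Step 3: sold=2 (running total=9) -> [2 5 2 2]
Step 4: sold=2 (running total=11) -> [2 5 2 2]
Step 5: sold=2 (running total=13) -> [2 5 2 2]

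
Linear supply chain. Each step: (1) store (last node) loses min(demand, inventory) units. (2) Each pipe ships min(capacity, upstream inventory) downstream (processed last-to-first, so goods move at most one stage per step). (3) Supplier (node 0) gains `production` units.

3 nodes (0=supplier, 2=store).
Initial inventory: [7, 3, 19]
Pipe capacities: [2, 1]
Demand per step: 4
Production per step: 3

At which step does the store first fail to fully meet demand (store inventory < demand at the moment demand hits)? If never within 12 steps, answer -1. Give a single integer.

Step 1: demand=4,sold=4 ship[1->2]=1 ship[0->1]=2 prod=3 -> [8 4 16]
Step 2: demand=4,sold=4 ship[1->2]=1 ship[0->1]=2 prod=3 -> [9 5 13]
Step 3: demand=4,sold=4 ship[1->2]=1 ship[0->1]=2 prod=3 -> [10 6 10]
Step 4: demand=4,sold=4 ship[1->2]=1 ship[0->1]=2 prod=3 -> [11 7 7]
Step 5: demand=4,sold=4 ship[1->2]=1 ship[0->1]=2 prod=3 -> [12 8 4]
Step 6: demand=4,sold=4 ship[1->2]=1 ship[0->1]=2 prod=3 -> [13 9 1]
Step 7: demand=4,sold=1 ship[1->2]=1 ship[0->1]=2 prod=3 -> [14 10 1]
Step 8: demand=4,sold=1 ship[1->2]=1 ship[0->1]=2 prod=3 -> [15 11 1]
Step 9: demand=4,sold=1 ship[1->2]=1 ship[0->1]=2 prod=3 -> [16 12 1]
Step 10: demand=4,sold=1 ship[1->2]=1 ship[0->1]=2 prod=3 -> [17 13 1]
Step 11: demand=4,sold=1 ship[1->2]=1 ship[0->1]=2 prod=3 -> [18 14 1]
Step 12: demand=4,sold=1 ship[1->2]=1 ship[0->1]=2 prod=3 -> [19 15 1]
First stockout at step 7

7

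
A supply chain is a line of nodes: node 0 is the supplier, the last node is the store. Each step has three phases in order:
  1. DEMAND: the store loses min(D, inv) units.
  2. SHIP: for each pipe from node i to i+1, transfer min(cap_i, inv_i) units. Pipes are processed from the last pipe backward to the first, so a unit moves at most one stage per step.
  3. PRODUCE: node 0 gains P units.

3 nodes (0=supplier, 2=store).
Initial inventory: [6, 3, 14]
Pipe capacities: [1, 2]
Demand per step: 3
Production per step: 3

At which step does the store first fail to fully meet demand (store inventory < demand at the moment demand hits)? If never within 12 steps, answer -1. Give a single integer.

Step 1: demand=3,sold=3 ship[1->2]=2 ship[0->1]=1 prod=3 -> [8 2 13]
Step 2: demand=3,sold=3 ship[1->2]=2 ship[0->1]=1 prod=3 -> [10 1 12]
Step 3: demand=3,sold=3 ship[1->2]=1 ship[0->1]=1 prod=3 -> [12 1 10]
Step 4: demand=3,sold=3 ship[1->2]=1 ship[0->1]=1 prod=3 -> [14 1 8]
Step 5: demand=3,sold=3 ship[1->2]=1 ship[0->1]=1 prod=3 -> [16 1 6]
Step 6: demand=3,sold=3 ship[1->2]=1 ship[0->1]=1 prod=3 -> [18 1 4]
Step 7: demand=3,sold=3 ship[1->2]=1 ship[0->1]=1 prod=3 -> [20 1 2]
Step 8: demand=3,sold=2 ship[1->2]=1 ship[0->1]=1 prod=3 -> [22 1 1]
Step 9: demand=3,sold=1 ship[1->2]=1 ship[0->1]=1 prod=3 -> [24 1 1]
Step 10: demand=3,sold=1 ship[1->2]=1 ship[0->1]=1 prod=3 -> [26 1 1]
Step 11: demand=3,sold=1 ship[1->2]=1 ship[0->1]=1 prod=3 -> [28 1 1]
Step 12: demand=3,sold=1 ship[1->2]=1 ship[0->1]=1 prod=3 -> [30 1 1]
First stockout at step 8

8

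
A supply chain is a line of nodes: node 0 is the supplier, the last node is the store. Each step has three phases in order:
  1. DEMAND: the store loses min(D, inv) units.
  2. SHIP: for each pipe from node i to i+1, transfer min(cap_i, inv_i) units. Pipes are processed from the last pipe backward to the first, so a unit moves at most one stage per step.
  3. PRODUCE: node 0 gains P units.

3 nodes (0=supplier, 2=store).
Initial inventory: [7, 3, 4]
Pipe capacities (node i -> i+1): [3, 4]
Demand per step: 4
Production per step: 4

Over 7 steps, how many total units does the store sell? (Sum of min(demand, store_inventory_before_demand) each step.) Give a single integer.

Step 1: sold=4 (running total=4) -> [8 3 3]
Step 2: sold=3 (running total=7) -> [9 3 3]
Step 3: sold=3 (running total=10) -> [10 3 3]
Step 4: sold=3 (running total=13) -> [11 3 3]
Step 5: sold=3 (running total=16) -> [12 3 3]
Step 6: sold=3 (running total=19) -> [13 3 3]
Step 7: sold=3 (running total=22) -> [14 3 3]

Answer: 22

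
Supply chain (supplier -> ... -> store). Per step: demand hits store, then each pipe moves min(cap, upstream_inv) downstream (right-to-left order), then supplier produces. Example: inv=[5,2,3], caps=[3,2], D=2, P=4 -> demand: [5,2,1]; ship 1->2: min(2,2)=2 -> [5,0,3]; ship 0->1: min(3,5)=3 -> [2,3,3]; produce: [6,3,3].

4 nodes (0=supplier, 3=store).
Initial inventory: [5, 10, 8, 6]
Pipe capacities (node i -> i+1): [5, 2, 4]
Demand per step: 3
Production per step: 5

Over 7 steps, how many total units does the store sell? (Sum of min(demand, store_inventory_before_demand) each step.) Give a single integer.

Answer: 21

Derivation:
Step 1: sold=3 (running total=3) -> [5 13 6 7]
Step 2: sold=3 (running total=6) -> [5 16 4 8]
Step 3: sold=3 (running total=9) -> [5 19 2 9]
Step 4: sold=3 (running total=12) -> [5 22 2 8]
Step 5: sold=3 (running total=15) -> [5 25 2 7]
Step 6: sold=3 (running total=18) -> [5 28 2 6]
Step 7: sold=3 (running total=21) -> [5 31 2 5]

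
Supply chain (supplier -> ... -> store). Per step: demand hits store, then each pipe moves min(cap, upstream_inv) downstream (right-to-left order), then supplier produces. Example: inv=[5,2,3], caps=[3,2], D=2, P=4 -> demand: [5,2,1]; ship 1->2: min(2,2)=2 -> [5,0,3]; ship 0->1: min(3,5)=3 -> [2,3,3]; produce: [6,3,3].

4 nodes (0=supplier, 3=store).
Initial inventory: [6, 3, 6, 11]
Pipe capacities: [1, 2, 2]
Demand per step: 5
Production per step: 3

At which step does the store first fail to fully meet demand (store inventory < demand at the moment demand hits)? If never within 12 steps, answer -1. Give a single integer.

Step 1: demand=5,sold=5 ship[2->3]=2 ship[1->2]=2 ship[0->1]=1 prod=3 -> [8 2 6 8]
Step 2: demand=5,sold=5 ship[2->3]=2 ship[1->2]=2 ship[0->1]=1 prod=3 -> [10 1 6 5]
Step 3: demand=5,sold=5 ship[2->3]=2 ship[1->2]=1 ship[0->1]=1 prod=3 -> [12 1 5 2]
Step 4: demand=5,sold=2 ship[2->3]=2 ship[1->2]=1 ship[0->1]=1 prod=3 -> [14 1 4 2]
Step 5: demand=5,sold=2 ship[2->3]=2 ship[1->2]=1 ship[0->1]=1 prod=3 -> [16 1 3 2]
Step 6: demand=5,sold=2 ship[2->3]=2 ship[1->2]=1 ship[0->1]=1 prod=3 -> [18 1 2 2]
Step 7: demand=5,sold=2 ship[2->3]=2 ship[1->2]=1 ship[0->1]=1 prod=3 -> [20 1 1 2]
Step 8: demand=5,sold=2 ship[2->3]=1 ship[1->2]=1 ship[0->1]=1 prod=3 -> [22 1 1 1]
Step 9: demand=5,sold=1 ship[2->3]=1 ship[1->2]=1 ship[0->1]=1 prod=3 -> [24 1 1 1]
Step 10: demand=5,sold=1 ship[2->3]=1 ship[1->2]=1 ship[0->1]=1 prod=3 -> [26 1 1 1]
Step 11: demand=5,sold=1 ship[2->3]=1 ship[1->2]=1 ship[0->1]=1 prod=3 -> [28 1 1 1]
Step 12: demand=5,sold=1 ship[2->3]=1 ship[1->2]=1 ship[0->1]=1 prod=3 -> [30 1 1 1]
First stockout at step 4

4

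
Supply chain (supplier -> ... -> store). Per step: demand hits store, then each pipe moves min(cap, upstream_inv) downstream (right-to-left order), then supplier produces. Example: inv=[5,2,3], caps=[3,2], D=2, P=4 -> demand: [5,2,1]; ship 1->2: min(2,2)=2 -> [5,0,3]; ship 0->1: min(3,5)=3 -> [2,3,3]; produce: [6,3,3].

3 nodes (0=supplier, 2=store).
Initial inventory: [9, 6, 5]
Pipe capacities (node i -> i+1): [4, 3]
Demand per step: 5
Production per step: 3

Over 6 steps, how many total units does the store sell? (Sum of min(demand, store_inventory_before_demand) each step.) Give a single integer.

Step 1: sold=5 (running total=5) -> [8 7 3]
Step 2: sold=3 (running total=8) -> [7 8 3]
Step 3: sold=3 (running total=11) -> [6 9 3]
Step 4: sold=3 (running total=14) -> [5 10 3]
Step 5: sold=3 (running total=17) -> [4 11 3]
Step 6: sold=3 (running total=20) -> [3 12 3]

Answer: 20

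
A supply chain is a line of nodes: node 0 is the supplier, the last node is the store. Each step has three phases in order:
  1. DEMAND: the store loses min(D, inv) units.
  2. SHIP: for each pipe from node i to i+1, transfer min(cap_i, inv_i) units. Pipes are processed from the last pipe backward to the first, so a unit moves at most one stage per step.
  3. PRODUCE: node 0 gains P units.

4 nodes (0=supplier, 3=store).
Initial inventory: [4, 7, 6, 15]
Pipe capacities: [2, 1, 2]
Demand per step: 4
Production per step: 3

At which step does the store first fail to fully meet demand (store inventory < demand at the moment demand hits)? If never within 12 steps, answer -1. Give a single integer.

Step 1: demand=4,sold=4 ship[2->3]=2 ship[1->2]=1 ship[0->1]=2 prod=3 -> [5 8 5 13]
Step 2: demand=4,sold=4 ship[2->3]=2 ship[1->2]=1 ship[0->1]=2 prod=3 -> [6 9 4 11]
Step 3: demand=4,sold=4 ship[2->3]=2 ship[1->2]=1 ship[0->1]=2 prod=3 -> [7 10 3 9]
Step 4: demand=4,sold=4 ship[2->3]=2 ship[1->2]=1 ship[0->1]=2 prod=3 -> [8 11 2 7]
Step 5: demand=4,sold=4 ship[2->3]=2 ship[1->2]=1 ship[0->1]=2 prod=3 -> [9 12 1 5]
Step 6: demand=4,sold=4 ship[2->3]=1 ship[1->2]=1 ship[0->1]=2 prod=3 -> [10 13 1 2]
Step 7: demand=4,sold=2 ship[2->3]=1 ship[1->2]=1 ship[0->1]=2 prod=3 -> [11 14 1 1]
Step 8: demand=4,sold=1 ship[2->3]=1 ship[1->2]=1 ship[0->1]=2 prod=3 -> [12 15 1 1]
Step 9: demand=4,sold=1 ship[2->3]=1 ship[1->2]=1 ship[0->1]=2 prod=3 -> [13 16 1 1]
Step 10: demand=4,sold=1 ship[2->3]=1 ship[1->2]=1 ship[0->1]=2 prod=3 -> [14 17 1 1]
Step 11: demand=4,sold=1 ship[2->3]=1 ship[1->2]=1 ship[0->1]=2 prod=3 -> [15 18 1 1]
Step 12: demand=4,sold=1 ship[2->3]=1 ship[1->2]=1 ship[0->1]=2 prod=3 -> [16 19 1 1]
First stockout at step 7

7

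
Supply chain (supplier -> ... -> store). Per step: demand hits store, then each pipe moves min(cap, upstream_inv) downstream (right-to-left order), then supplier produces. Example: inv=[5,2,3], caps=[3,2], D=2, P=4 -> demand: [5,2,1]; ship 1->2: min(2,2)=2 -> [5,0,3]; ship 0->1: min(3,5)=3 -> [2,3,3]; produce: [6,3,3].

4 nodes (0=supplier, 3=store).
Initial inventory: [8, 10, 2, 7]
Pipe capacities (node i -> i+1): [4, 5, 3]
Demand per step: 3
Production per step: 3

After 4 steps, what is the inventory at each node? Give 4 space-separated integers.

Step 1: demand=3,sold=3 ship[2->3]=2 ship[1->2]=5 ship[0->1]=4 prod=3 -> inv=[7 9 5 6]
Step 2: demand=3,sold=3 ship[2->3]=3 ship[1->2]=5 ship[0->1]=4 prod=3 -> inv=[6 8 7 6]
Step 3: demand=3,sold=3 ship[2->3]=3 ship[1->2]=5 ship[0->1]=4 prod=3 -> inv=[5 7 9 6]
Step 4: demand=3,sold=3 ship[2->3]=3 ship[1->2]=5 ship[0->1]=4 prod=3 -> inv=[4 6 11 6]

4 6 11 6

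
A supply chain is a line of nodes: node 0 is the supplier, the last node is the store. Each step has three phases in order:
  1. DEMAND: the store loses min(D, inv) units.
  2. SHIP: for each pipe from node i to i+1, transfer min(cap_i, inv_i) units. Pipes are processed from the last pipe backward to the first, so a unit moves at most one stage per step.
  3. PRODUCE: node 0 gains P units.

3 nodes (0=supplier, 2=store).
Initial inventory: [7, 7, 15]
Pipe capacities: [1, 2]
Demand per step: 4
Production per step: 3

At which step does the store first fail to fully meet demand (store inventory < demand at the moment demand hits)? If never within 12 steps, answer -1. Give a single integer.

Step 1: demand=4,sold=4 ship[1->2]=2 ship[0->1]=1 prod=3 -> [9 6 13]
Step 2: demand=4,sold=4 ship[1->2]=2 ship[0->1]=1 prod=3 -> [11 5 11]
Step 3: demand=4,sold=4 ship[1->2]=2 ship[0->1]=1 prod=3 -> [13 4 9]
Step 4: demand=4,sold=4 ship[1->2]=2 ship[0->1]=1 prod=3 -> [15 3 7]
Step 5: demand=4,sold=4 ship[1->2]=2 ship[0->1]=1 prod=3 -> [17 2 5]
Step 6: demand=4,sold=4 ship[1->2]=2 ship[0->1]=1 prod=3 -> [19 1 3]
Step 7: demand=4,sold=3 ship[1->2]=1 ship[0->1]=1 prod=3 -> [21 1 1]
Step 8: demand=4,sold=1 ship[1->2]=1 ship[0->1]=1 prod=3 -> [23 1 1]
Step 9: demand=4,sold=1 ship[1->2]=1 ship[0->1]=1 prod=3 -> [25 1 1]
Step 10: demand=4,sold=1 ship[1->2]=1 ship[0->1]=1 prod=3 -> [27 1 1]
Step 11: demand=4,sold=1 ship[1->2]=1 ship[0->1]=1 prod=3 -> [29 1 1]
Step 12: demand=4,sold=1 ship[1->2]=1 ship[0->1]=1 prod=3 -> [31 1 1]
First stockout at step 7

7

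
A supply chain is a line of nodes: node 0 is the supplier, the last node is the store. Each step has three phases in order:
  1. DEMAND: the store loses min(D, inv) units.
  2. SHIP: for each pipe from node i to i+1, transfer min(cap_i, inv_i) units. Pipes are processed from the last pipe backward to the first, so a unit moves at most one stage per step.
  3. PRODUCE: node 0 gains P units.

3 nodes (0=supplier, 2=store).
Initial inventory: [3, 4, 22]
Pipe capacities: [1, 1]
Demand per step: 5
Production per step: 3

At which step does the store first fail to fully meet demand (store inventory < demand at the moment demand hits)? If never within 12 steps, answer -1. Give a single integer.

Step 1: demand=5,sold=5 ship[1->2]=1 ship[0->1]=1 prod=3 -> [5 4 18]
Step 2: demand=5,sold=5 ship[1->2]=1 ship[0->1]=1 prod=3 -> [7 4 14]
Step 3: demand=5,sold=5 ship[1->2]=1 ship[0->1]=1 prod=3 -> [9 4 10]
Step 4: demand=5,sold=5 ship[1->2]=1 ship[0->1]=1 prod=3 -> [11 4 6]
Step 5: demand=5,sold=5 ship[1->2]=1 ship[0->1]=1 prod=3 -> [13 4 2]
Step 6: demand=5,sold=2 ship[1->2]=1 ship[0->1]=1 prod=3 -> [15 4 1]
Step 7: demand=5,sold=1 ship[1->2]=1 ship[0->1]=1 prod=3 -> [17 4 1]
Step 8: demand=5,sold=1 ship[1->2]=1 ship[0->1]=1 prod=3 -> [19 4 1]
Step 9: demand=5,sold=1 ship[1->2]=1 ship[0->1]=1 prod=3 -> [21 4 1]
Step 10: demand=5,sold=1 ship[1->2]=1 ship[0->1]=1 prod=3 -> [23 4 1]
Step 11: demand=5,sold=1 ship[1->2]=1 ship[0->1]=1 prod=3 -> [25 4 1]
Step 12: demand=5,sold=1 ship[1->2]=1 ship[0->1]=1 prod=3 -> [27 4 1]
First stockout at step 6

6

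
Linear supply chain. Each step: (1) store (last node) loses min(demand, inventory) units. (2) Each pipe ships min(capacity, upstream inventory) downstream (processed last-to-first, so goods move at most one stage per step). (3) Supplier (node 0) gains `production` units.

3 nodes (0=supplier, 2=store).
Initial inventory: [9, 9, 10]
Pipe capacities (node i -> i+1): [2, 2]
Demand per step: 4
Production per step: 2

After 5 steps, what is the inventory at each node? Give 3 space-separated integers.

Step 1: demand=4,sold=4 ship[1->2]=2 ship[0->1]=2 prod=2 -> inv=[9 9 8]
Step 2: demand=4,sold=4 ship[1->2]=2 ship[0->1]=2 prod=2 -> inv=[9 9 6]
Step 3: demand=4,sold=4 ship[1->2]=2 ship[0->1]=2 prod=2 -> inv=[9 9 4]
Step 4: demand=4,sold=4 ship[1->2]=2 ship[0->1]=2 prod=2 -> inv=[9 9 2]
Step 5: demand=4,sold=2 ship[1->2]=2 ship[0->1]=2 prod=2 -> inv=[9 9 2]

9 9 2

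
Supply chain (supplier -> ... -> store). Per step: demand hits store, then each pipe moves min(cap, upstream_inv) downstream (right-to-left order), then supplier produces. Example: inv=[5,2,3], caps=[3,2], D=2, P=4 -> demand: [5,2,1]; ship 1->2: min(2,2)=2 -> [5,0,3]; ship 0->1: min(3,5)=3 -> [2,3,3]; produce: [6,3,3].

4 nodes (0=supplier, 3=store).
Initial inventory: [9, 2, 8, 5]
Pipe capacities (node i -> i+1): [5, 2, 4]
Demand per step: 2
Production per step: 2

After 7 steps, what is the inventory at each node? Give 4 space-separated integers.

Step 1: demand=2,sold=2 ship[2->3]=4 ship[1->2]=2 ship[0->1]=5 prod=2 -> inv=[6 5 6 7]
Step 2: demand=2,sold=2 ship[2->3]=4 ship[1->2]=2 ship[0->1]=5 prod=2 -> inv=[3 8 4 9]
Step 3: demand=2,sold=2 ship[2->3]=4 ship[1->2]=2 ship[0->1]=3 prod=2 -> inv=[2 9 2 11]
Step 4: demand=2,sold=2 ship[2->3]=2 ship[1->2]=2 ship[0->1]=2 prod=2 -> inv=[2 9 2 11]
Step 5: demand=2,sold=2 ship[2->3]=2 ship[1->2]=2 ship[0->1]=2 prod=2 -> inv=[2 9 2 11]
Step 6: demand=2,sold=2 ship[2->3]=2 ship[1->2]=2 ship[0->1]=2 prod=2 -> inv=[2 9 2 11]
Step 7: demand=2,sold=2 ship[2->3]=2 ship[1->2]=2 ship[0->1]=2 prod=2 -> inv=[2 9 2 11]

2 9 2 11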